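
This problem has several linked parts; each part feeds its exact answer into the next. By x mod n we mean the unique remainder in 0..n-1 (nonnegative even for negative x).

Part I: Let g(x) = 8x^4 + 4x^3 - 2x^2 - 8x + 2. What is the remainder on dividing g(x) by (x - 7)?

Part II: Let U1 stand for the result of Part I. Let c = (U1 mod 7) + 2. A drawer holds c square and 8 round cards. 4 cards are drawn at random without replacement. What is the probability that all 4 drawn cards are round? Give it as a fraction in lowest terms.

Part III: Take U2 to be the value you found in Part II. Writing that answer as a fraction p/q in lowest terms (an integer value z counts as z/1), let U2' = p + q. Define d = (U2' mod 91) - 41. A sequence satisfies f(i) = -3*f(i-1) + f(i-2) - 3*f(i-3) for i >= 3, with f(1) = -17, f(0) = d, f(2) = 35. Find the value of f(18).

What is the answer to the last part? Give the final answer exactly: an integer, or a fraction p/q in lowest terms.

Part I: remainder = value at the root: 8*(7)^4 + 4*(7)^3 - 2*(7)^2 - 8*(7)^1 + 2 = (19208) + (1372) + (-98) + (-56) + (2) = 20428; answer 20428
Part II: U1 = 20428; c = 4; total draws C(12,4) = 495; favorable C(8,4) = 70; P = 14/99; answer 14/99
Part III: U2 = 14/99; threaded value p + q = 113; d = -19; f(3) = -3*(35) + 1*(-17) - 3*(-19) = -65; iterating: f(3)=-65, f(4)=281, f(5)=-1013, f(6)=3515, f(7)=-12401, f(8)=43757, f(9)=-154217, f(10)=543611, f(11)=-1916321, f(12)=6755225, f(13)=-23812829, f(14)=83942675, f(15)=-295906529, f(16)=1043100749, f(17)=-3677036801, f(18)=12961930739; answer 12961930739

12961930739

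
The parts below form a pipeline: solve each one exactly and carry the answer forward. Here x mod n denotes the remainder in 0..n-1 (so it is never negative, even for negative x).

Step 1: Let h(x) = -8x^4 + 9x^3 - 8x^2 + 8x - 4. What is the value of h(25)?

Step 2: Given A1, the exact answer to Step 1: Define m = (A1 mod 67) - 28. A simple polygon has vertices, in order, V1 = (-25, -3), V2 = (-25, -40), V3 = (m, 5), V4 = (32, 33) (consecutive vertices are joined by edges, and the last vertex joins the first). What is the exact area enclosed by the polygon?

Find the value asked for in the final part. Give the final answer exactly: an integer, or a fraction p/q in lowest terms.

1223/2

Step 1: -8*(25)^4 + 9*(25)^3 - 8*(25)^2 + 8*(25)^1 - 4 = (-3125000) + (140625) + (-5000) + (200) + (-4) = -2989179; answer -2989179
Step 2: A1 = -2989179; m = -2; cross terms: (-25*-40 - -25*-3)=925, (-25*5 - -2*-40)=-205, (-2*33 - 32*5)=-226, (32*-3 - -25*33)=729; twice the area = |1223| = 1223; area = 1223/2; answer 1223/2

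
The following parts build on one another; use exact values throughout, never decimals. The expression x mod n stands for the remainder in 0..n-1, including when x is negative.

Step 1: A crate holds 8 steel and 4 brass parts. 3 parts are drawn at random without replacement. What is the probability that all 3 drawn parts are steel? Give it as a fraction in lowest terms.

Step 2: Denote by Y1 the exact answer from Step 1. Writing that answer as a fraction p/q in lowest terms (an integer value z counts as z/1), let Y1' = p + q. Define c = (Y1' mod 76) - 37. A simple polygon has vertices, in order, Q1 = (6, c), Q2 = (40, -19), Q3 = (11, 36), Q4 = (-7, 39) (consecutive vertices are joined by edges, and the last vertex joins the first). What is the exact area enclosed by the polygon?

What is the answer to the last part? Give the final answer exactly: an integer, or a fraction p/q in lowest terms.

239

Step 1: total draws C(12,3) = 220; favorable C(8,3) = 56; P = 14/55; answer 14/55
Step 2: Y1 = 14/55; threaded value p + q = 69; c = 32; cross terms: (6*-19 - 40*32)=-1394, (40*36 - 11*-19)=1649, (11*39 - -7*36)=681, (-7*32 - 6*39)=-458; twice the area = |478| = 478; area = 239; answer 239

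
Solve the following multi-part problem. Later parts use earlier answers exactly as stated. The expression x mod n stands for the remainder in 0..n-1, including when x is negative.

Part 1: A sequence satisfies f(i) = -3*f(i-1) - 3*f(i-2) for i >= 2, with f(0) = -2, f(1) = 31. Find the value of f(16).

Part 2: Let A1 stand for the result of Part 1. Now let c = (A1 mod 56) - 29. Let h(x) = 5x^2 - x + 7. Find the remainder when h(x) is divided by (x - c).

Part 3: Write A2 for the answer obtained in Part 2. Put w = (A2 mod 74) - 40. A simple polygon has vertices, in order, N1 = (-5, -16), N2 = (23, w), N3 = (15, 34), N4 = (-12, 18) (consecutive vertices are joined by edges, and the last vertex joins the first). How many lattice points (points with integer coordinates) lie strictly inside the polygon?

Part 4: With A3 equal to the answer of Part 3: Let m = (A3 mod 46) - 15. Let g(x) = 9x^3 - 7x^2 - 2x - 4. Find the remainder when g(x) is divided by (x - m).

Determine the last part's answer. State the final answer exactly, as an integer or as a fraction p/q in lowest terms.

Part 1: f(2) = -3*(31) - 3*(-2) = -87; iterating: f(2)=-87, f(3)=168, f(4)=-243, f(5)=225, f(6)=54, f(7)=-837, f(8)=2349, f(9)=-4536, f(10)=6561, f(11)=-6075, f(12)=-1458, f(13)=22599, f(14)=-63423, f(15)=122472, f(16)=-177147; answer -177147
Part 2: A1 = -177147; c = 8; remainder = value at the root: 5*(8)^2 - 1*(8)^1 + 7 = (320) + (-8) + (7) = 319; answer 319
Part 3: A2 = 319; w = -17; cross terms: (-5*-17 - 23*-16)=453, (23*34 - 15*-17)=1037, (15*18 - -12*34)=678, (-12*-16 - -5*18)=282; twice the area = |2450| = 2450; area = 1225; boundary points = 1 + 1 + 1 + 1 = 4; strictly interior points = area - boundary/2 + 1 = 1224; answer 1224
Part 4: A3 = 1224; m = 13; remainder = value at the root: 9*(13)^3 - 7*(13)^2 - 2*(13)^1 - 4 = (19773) + (-1183) + (-26) + (-4) = 18560; answer 18560

18560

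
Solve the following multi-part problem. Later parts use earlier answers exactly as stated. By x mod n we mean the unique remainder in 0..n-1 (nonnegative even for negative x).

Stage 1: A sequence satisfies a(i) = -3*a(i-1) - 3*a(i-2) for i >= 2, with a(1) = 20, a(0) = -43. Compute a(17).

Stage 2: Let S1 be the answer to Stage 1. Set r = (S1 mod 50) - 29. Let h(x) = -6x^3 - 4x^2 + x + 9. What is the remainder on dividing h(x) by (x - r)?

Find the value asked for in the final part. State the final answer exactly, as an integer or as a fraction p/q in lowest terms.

128557

Stage 1: a(2) = -3*(20) - 3*(-43) = 69; iterating: a(2)=69, a(3)=-267, a(4)=594, a(5)=-981, a(6)=1161, a(7)=-540, a(8)=-1863, a(9)=7209, a(10)=-16038, a(11)=26487, a(12)=-31347, a(13)=14580, a(14)=50301, a(15)=-194643, a(16)=433026, a(17)=-715149; answer -715149
Stage 2: S1 = -715149; r = -28; remainder = value at the root: -6*(-28)^3 - 4*(-28)^2 + 1*(-28)^1 + 9 = (131712) + (-3136) + (-28) + (9) = 128557; answer 128557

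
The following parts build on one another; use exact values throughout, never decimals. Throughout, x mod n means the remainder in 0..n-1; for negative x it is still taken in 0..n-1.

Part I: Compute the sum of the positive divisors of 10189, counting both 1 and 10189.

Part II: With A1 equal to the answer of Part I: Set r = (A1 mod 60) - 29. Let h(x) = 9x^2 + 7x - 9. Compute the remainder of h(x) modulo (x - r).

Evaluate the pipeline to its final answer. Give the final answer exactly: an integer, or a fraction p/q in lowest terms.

481

Part I: 10189 = 23 * 443; sigma = (1 + 23) * (1 + 443) = 24 * 444 = 10656; answer 10656
Part II: A1 = 10656; r = 7; remainder = value at the root: 9*(7)^2 + 7*(7)^1 - 9 = (441) + (49) + (-9) = 481; answer 481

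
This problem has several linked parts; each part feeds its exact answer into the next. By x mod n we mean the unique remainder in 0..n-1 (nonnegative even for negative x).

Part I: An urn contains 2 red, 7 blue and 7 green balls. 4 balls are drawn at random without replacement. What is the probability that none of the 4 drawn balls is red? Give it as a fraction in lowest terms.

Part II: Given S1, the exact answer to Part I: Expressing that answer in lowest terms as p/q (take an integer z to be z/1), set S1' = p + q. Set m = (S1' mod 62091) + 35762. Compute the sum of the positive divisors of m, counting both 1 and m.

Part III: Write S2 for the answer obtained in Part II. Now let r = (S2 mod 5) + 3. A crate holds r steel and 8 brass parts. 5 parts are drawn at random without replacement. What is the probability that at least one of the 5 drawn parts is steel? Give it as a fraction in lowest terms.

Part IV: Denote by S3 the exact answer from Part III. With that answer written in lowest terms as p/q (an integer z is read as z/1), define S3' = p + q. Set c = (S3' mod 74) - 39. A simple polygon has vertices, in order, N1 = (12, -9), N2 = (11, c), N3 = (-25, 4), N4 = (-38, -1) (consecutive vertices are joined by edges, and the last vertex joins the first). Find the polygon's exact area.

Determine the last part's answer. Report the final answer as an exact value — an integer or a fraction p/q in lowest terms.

1451/2

Part I: total draws C(16,4) = 1820; favorable C(14,4) = 1001; P = 11/20; answer 11/20
Part II: S1 = 11/20; threaded value p + q = 31; m = 35793; 35793 = 3^2 * 41 * 97; sigma = (1 + 3 + 9) * (1 + 41) * (1 + 97) = 13 * 42 * 98 = 53508; answer 53508
Part III: S2 = 53508; r = 6; total draws C(14,5) = 2002; complement C(8,5) = 56; favorable 2002 - 56 = 1946; P = 139/143; answer 139/143
Part IV: S3 = 139/143; threaded value p + q = 282; c = 21; cross terms: (12*21 - 11*-9)=351, (11*4 - -25*21)=569, (-25*-1 - -38*4)=177, (-38*-9 - 12*-1)=354; twice the area = |1451| = 1451; area = 1451/2; answer 1451/2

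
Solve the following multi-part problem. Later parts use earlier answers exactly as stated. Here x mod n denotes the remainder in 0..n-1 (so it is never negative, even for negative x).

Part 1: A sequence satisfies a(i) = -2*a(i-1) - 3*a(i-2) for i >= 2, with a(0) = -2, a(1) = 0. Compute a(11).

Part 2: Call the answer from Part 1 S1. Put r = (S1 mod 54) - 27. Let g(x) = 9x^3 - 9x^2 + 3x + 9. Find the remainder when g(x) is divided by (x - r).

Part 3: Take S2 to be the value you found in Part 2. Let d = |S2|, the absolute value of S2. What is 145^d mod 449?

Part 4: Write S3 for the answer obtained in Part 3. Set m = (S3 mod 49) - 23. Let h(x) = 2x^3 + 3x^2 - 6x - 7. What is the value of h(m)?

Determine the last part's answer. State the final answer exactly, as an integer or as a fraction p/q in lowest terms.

-5992

Part 1: a(2) = -2*(0) - 3*(-2) = 6; iterating: a(2)=6, a(3)=-12, a(4)=6, a(5)=24, a(6)=-66, a(7)=60, a(8)=78, a(9)=-336, a(10)=438, a(11)=132; answer 132
Part 2: S1 = 132; r = -3; remainder = value at the root: 9*(-3)^3 - 9*(-3)^2 + 3*(-3)^1 + 9 = (-243) + (-81) + (-9) + (9) = -324; answer -324
Part 3: S2 = -324; d = 324; squarings mod 449: 145^1=145, 145^2=371, 145^4=247, 145^8=394, 145^16=331, 145^32=5, 145^64=25, 145^128=176, 145^256=444; 145^324 = 145^4 * 145^64 * 145^256 = 106 (mod 449); answer 106
Part 4: S3 = 106; m = -15; 2*(-15)^3 + 3*(-15)^2 - 6*(-15)^1 - 7 = (-6750) + (675) + (90) + (-7) = -5992; answer -5992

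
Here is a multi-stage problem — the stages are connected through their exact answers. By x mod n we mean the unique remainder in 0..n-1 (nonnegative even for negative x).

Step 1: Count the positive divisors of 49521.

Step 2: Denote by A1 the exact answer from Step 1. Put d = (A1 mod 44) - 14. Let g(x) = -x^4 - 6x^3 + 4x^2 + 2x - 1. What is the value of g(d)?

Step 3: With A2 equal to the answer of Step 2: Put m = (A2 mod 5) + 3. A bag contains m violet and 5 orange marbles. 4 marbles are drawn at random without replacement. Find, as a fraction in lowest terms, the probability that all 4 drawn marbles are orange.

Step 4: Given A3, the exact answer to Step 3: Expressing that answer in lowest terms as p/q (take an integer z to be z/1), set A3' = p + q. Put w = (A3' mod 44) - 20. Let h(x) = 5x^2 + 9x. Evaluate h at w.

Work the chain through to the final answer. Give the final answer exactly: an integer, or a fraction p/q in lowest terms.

2852

Step 1: 49521 = 3 * 17 * 971; number of divisors = (1+1) * (1+1) * (1+1) = 8; answer 8
Step 2: A1 = 8; d = -6; -1*(-6)^4 - 6*(-6)^3 + 4*(-6)^2 + 2*(-6)^1 - 1 = (-1296) + (1296) + (144) + (-12) + (-1) = 131; answer 131
Step 3: A2 = 131; m = 4; total draws C(9,4) = 126; favorable C(5,4) = 5; P = 5/126; answer 5/126
Step 4: A3 = 5/126; threaded value p + q = 131; w = 23; 5*(23)^2 + 9*(23)^1 = (2645) + (207) = 2852; answer 2852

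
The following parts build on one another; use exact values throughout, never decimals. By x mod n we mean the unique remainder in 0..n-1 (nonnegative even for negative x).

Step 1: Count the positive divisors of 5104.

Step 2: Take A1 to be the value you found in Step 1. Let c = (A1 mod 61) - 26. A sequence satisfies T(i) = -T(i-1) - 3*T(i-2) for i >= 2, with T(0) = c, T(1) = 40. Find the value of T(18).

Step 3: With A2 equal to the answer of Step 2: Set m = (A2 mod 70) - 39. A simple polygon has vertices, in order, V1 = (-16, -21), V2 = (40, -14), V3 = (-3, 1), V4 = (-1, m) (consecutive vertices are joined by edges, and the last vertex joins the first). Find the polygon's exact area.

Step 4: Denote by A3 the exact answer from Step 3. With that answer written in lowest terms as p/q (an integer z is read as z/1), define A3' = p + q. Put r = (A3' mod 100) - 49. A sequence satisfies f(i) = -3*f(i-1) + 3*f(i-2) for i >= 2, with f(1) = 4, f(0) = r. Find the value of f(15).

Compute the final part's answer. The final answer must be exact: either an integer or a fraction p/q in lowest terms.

Step 1: 5104 = 2^4 * 11 * 29; number of divisors = (4+1) * (1+1) * (1+1) = 20; answer 20
Step 2: A1 = 20; c = -6; T(2) = -1*(40) - 3*(-6) = -22; iterating: T(2)=-22, T(3)=-98, T(4)=164, T(5)=130, T(6)=-622, T(7)=232, T(8)=1634, T(9)=-2330, T(10)=-2572, T(11)=9562, T(12)=-1846, T(13)=-26840, T(14)=32378, T(15)=48142, T(16)=-145276, T(17)=850, T(18)=434978; answer 434978
Step 3: A2 = 434978; m = 29; cross terms: (-16*-14 - 40*-21)=1064, (40*1 - -3*-14)=-2, (-3*29 - -1*1)=-86, (-1*-21 - -16*29)=485; twice the area = |1461| = 1461; area = 1461/2; answer 1461/2
Step 4: A3 = 1461/2; threaded value p + q = 1463; r = 14; f(2) = -3*(4) + 3*(14) = 30; iterating: f(2)=30, f(3)=-78, f(4)=324, f(5)=-1206, f(6)=4590, f(7)=-17388, f(8)=65934, f(9)=-249966, f(10)=947700, f(11)=-3592998, f(12)=13622094, f(13)=-51645276, f(14)=195802110, f(15)=-742342158; answer -742342158

-742342158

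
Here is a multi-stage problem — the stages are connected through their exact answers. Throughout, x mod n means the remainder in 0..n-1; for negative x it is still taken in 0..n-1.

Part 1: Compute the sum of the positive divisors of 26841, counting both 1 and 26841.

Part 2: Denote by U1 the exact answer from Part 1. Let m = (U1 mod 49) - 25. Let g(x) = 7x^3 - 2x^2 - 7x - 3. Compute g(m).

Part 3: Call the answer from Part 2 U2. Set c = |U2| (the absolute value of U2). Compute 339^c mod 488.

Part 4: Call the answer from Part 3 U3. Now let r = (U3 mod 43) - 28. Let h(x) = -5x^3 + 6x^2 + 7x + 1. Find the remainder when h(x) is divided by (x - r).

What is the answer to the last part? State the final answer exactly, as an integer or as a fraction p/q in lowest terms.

-3095

Part 1: 26841 = 3 * 23 * 389; sigma = (1 + 3) * (1 + 23) * (1 + 389) = 4 * 24 * 390 = 37440; answer 37440
Part 2: U1 = 37440; m = -21; 7*(-21)^3 - 2*(-21)^2 - 7*(-21)^1 - 3 = (-64827) + (-882) + (147) + (-3) = -65565; answer -65565
Part 3: U2 = -65565; c = 65565; squarings mod 488: 339^1=339, 339^2=241, 339^4=9, 339^8=81, 339^16=217, 339^32=241, 339^64=9, 339^128=81, 339^256=217, 339^512=241, 339^1024=9, 339^2048=81, 339^4096=217, 339^8192=241, 339^16384=9, 339^32768=81, 339^65536=217; 339^65565 = 339^1 * 339^4 * 339^8 * 339^16 * 339^65536 = 123 (mod 488); answer 123
Part 4: U3 = 123; r = 9; remainder = value at the root: -5*(9)^3 + 6*(9)^2 + 7*(9)^1 + 1 = (-3645) + (486) + (63) + (1) = -3095; answer -3095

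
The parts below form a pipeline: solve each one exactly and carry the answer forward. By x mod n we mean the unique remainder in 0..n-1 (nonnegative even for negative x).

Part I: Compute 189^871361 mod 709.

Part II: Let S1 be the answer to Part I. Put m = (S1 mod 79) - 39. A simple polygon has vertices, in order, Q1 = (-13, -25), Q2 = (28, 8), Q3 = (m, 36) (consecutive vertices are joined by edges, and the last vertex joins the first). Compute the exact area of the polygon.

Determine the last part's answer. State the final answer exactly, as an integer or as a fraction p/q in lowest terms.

2237/2

Part I: squarings mod 709: 189^1=189, 189^2=271, 189^4=414, 189^8=527, 189^16=510, 189^32=606, 189^64=683, 189^128=676, 189^256=380, 189^512=473, 189^1024=394, 189^2048=674, 189^4096=516, 189^8192=381, 189^16384=525, 189^32768=533, 189^65536=489, 189^131072=188, 189^262144=603, 189^524288=601; 189^871361 = 189^1 * 189^64 * 189^128 * 189^256 * 189^512 * 189^2048 * 189^16384 * 189^65536 * 189^262144 * 189^524288 = 587 (mod 709); answer 587
Part II: S1 = 587; m = -5; cross terms: (-13*8 - 28*-25)=596, (28*36 - -5*8)=1048, (-5*-25 - -13*36)=593; twice the area = |2237| = 2237; area = 2237/2; answer 2237/2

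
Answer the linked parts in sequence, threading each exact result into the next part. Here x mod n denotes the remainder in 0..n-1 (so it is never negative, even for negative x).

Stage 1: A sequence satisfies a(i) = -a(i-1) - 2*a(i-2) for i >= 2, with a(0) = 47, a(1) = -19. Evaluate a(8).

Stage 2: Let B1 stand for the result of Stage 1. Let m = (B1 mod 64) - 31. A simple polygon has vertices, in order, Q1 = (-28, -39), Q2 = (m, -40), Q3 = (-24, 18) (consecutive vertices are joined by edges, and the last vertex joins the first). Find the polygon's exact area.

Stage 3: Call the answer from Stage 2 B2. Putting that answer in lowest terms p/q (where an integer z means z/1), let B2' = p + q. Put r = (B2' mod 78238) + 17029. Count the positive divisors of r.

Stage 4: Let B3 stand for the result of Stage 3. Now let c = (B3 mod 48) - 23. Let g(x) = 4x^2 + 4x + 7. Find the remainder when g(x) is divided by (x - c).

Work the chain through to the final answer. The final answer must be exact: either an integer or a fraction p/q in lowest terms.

Stage 1: a(2) = -1*(-19) - 2*(47) = -75; iterating: a(2)=-75, a(3)=113, a(4)=37, a(5)=-263, a(6)=189, a(7)=337, a(8)=-715; answer -715
Stage 2: B1 = -715; m = 22; cross terms: (-28*-40 - 22*-39)=1978, (22*18 - -24*-40)=-564, (-24*-39 - -28*18)=1440; twice the area = |2854| = 2854; area = 1427; answer 1427
Stage 3: B2 = 1427; threaded value p + q = 1428; r = 18457; 18457 is prime, so its only divisors are 1 and 18457; count = 2; answer 2
Stage 4: B3 = 2; c = -21; remainder = value at the root: 4*(-21)^2 + 4*(-21)^1 + 7 = (1764) + (-84) + (7) = 1687; answer 1687

1687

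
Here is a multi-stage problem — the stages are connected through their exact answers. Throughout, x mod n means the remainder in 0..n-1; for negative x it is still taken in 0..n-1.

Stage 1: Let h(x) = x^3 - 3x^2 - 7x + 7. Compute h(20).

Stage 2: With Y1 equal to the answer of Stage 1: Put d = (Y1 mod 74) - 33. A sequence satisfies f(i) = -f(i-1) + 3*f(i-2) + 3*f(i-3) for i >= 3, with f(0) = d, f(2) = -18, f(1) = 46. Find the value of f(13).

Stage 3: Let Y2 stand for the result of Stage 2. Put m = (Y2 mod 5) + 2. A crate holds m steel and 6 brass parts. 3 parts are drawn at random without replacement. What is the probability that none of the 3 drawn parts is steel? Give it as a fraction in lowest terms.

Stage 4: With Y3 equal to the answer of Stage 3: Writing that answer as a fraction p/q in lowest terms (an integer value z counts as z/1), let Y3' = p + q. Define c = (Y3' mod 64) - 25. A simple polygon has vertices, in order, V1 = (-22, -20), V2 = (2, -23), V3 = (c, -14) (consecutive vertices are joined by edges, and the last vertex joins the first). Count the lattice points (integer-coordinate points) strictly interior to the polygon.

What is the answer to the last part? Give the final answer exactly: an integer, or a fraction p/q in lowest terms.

82

Stage 1: 1*(20)^3 - 3*(20)^2 - 7*(20)^1 + 7 = (8000) + (-1200) + (-140) + (7) = 6667; answer 6667
Stage 2: Y1 = 6667; d = -26; f(3) = -1*(-18) + 3*(46) + 3*(-26) = 78; iterating: f(3)=78, f(4)=6, f(5)=174, f(6)=78, f(7)=462, f(8)=294, f(9)=1326, f(10)=942, f(11)=3918, f(12)=2886, f(13)=11694; answer 11694
Stage 3: Y2 = 11694; m = 6; total draws C(12,3) = 220; favorable C(6,3) = 20; P = 1/11; answer 1/11
Stage 4: Y3 = 1/11; threaded value p + q = 12; c = -13; cross terms: (-22*-23 - 2*-20)=546, (2*-14 - -13*-23)=-327, (-13*-20 - -22*-14)=-48; twice the area = |171| = 171; area = 171/2; boundary points = 3 + 3 + 3 = 9; strictly interior points = area - boundary/2 + 1 = 82; answer 82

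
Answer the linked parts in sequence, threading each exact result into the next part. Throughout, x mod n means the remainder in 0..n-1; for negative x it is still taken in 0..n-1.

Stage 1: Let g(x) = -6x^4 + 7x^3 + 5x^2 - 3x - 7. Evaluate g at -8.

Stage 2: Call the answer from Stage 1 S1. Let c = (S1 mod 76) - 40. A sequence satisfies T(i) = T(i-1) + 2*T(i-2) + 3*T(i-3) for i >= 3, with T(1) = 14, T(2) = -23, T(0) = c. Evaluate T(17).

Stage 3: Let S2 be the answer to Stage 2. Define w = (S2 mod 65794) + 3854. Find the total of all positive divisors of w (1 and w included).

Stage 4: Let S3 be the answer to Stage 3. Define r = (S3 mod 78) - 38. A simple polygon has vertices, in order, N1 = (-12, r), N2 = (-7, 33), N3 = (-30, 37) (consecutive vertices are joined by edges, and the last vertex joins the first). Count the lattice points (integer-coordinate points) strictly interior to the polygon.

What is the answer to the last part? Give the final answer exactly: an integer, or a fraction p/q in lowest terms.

Stage 1: -6*(-8)^4 + 7*(-8)^3 + 5*(-8)^2 - 3*(-8)^1 - 7 = (-24576) + (-3584) + (320) + (24) + (-7) = -27823; answer -27823
Stage 2: S1 = -27823; c = 29; T(3) = 1*(-23) + 2*(14) + 3*(29) = 92; iterating: T(3)=92, T(4)=88, T(5)=203, T(6)=655, T(7)=1325, T(8)=3244, T(9)=7859, T(10)=18322, T(11)=43772, T(12)=103993, T(13)=246503, T(14)=585805, T(15)=1390790, T(16)=3301909, T(17)=7840904; answer 7840904
Stage 3: S2 = 7840904; w = 15272; 15272 = 2^3 * 23 * 83; sigma = (1 + 2 + 4 + 8) * (1 + 23) * (1 + 83) = 15 * 24 * 84 = 30240; answer 30240
Stage 4: S3 = 30240; r = 16; cross terms: (-12*33 - -7*16)=-284, (-7*37 - -30*33)=731, (-30*16 - -12*37)=-36; twice the area = |411| = 411; area = 411/2; boundary points = 1 + 1 + 3 = 5; strictly interior points = area - boundary/2 + 1 = 204; answer 204

204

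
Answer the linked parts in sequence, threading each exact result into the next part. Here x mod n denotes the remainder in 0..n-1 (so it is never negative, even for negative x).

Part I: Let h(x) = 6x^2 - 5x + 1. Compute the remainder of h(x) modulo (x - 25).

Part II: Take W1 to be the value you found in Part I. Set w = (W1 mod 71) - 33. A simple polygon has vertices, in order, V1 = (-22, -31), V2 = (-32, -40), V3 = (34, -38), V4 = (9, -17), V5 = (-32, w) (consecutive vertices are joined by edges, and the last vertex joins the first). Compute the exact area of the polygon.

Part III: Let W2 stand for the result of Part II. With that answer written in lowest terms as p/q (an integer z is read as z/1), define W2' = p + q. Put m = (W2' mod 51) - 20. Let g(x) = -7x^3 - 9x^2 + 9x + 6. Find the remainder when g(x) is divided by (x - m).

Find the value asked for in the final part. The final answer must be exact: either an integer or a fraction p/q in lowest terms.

Part I: remainder = value at the root: 6*(25)^2 - 5*(25)^1 + 1 = (3750) + (-125) + (1) = 3626; answer 3626
Part II: W1 = 3626; w = -28; cross terms: (-22*-40 - -32*-31)=-112, (-32*-38 - 34*-40)=2576, (34*-17 - 9*-38)=-236, (9*-28 - -32*-17)=-796, (-32*-31 - -22*-28)=376; twice the area = |1808| = 1808; area = 904; answer 904
Part III: W2 = 904; threaded value p + q = 905; m = 18; remainder = value at the root: -7*(18)^3 - 9*(18)^2 + 9*(18)^1 + 6 = (-40824) + (-2916) + (162) + (6) = -43572; answer -43572

-43572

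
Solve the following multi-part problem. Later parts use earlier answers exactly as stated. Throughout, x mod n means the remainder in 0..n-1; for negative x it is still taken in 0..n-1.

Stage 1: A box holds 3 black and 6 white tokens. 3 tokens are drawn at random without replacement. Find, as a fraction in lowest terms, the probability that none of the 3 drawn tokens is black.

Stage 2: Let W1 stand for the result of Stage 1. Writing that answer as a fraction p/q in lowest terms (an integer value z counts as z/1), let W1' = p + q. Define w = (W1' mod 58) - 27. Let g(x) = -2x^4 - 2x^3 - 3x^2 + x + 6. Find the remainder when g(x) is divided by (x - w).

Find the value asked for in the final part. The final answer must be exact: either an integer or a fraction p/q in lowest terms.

Stage 1: total draws C(9,3) = 84; favorable C(6,3) = 20; P = 5/21; answer 5/21
Stage 2: W1 = 5/21; threaded value p + q = 26; w = -1; remainder = value at the root: -2*(-1)^4 - 2*(-1)^3 - 3*(-1)^2 + 1*(-1)^1 + 6 = (-2) + (2) + (-3) + (-1) + (6) = 2; answer 2

2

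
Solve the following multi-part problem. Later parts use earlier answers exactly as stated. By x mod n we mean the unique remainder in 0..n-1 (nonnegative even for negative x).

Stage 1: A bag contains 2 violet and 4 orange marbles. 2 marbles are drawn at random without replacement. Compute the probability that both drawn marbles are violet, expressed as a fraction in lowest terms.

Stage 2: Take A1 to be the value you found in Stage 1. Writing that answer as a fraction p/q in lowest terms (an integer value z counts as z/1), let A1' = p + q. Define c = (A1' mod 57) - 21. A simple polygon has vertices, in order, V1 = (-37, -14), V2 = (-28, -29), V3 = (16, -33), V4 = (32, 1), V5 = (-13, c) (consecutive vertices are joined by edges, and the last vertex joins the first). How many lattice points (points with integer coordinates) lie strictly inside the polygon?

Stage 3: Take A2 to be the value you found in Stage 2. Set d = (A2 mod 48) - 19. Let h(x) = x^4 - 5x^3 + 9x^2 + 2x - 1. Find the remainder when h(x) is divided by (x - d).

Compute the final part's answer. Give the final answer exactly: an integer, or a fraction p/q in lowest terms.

137015

Stage 1: total draws C(6,2) = 15; favorable C(2,2) = 1; P = 1/15; answer 1/15
Stage 2: A1 = 1/15; threaded value p + q = 16; c = -5; cross terms: (-37*-29 - -28*-14)=681, (-28*-33 - 16*-29)=1388, (16*1 - 32*-33)=1072, (32*-5 - -13*1)=-147, (-13*-14 - -37*-5)=-3; twice the area = |2991| = 2991; area = 2991/2; boundary points = 3 + 4 + 2 + 3 + 3 = 15; strictly interior points = area - boundary/2 + 1 = 1489; answer 1489
Stage 3: A2 = 1489; d = -18; remainder = value at the root: 1*(-18)^4 - 5*(-18)^3 + 9*(-18)^2 + 2*(-18)^1 - 1 = (104976) + (29160) + (2916) + (-36) + (-1) = 137015; answer 137015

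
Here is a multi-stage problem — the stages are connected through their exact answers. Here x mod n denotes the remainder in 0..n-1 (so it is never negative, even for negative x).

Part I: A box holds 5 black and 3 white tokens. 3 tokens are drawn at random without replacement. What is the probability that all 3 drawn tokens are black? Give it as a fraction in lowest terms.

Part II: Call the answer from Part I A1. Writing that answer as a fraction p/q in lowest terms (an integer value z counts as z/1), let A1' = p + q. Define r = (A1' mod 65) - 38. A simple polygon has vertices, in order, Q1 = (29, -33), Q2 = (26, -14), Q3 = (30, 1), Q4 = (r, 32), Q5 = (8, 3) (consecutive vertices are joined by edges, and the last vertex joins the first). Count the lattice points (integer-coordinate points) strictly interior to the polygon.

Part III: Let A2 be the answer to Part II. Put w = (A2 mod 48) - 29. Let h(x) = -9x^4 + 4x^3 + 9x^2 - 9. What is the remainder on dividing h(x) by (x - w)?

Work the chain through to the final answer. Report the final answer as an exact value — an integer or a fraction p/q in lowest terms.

-246749

Part I: total draws C(8,3) = 56; favorable C(5,3) = 10; P = 5/28; answer 5/28
Part II: A1 = 5/28; threaded value p + q = 33; r = -5; cross terms: (29*-14 - 26*-33)=452, (26*1 - 30*-14)=446, (30*32 - -5*1)=965, (-5*3 - 8*32)=-271, (8*-33 - 29*3)=-351; twice the area = |1241| = 1241; area = 1241/2; boundary points = 1 + 1 + 1 + 1 + 3 = 7; strictly interior points = area - boundary/2 + 1 = 618; answer 618
Part III: A2 = 618; w = 13; remainder = value at the root: -9*(13)^4 + 4*(13)^3 + 9*(13)^2 - 9 = (-257049) + (8788) + (1521) + (-9) = -246749; answer -246749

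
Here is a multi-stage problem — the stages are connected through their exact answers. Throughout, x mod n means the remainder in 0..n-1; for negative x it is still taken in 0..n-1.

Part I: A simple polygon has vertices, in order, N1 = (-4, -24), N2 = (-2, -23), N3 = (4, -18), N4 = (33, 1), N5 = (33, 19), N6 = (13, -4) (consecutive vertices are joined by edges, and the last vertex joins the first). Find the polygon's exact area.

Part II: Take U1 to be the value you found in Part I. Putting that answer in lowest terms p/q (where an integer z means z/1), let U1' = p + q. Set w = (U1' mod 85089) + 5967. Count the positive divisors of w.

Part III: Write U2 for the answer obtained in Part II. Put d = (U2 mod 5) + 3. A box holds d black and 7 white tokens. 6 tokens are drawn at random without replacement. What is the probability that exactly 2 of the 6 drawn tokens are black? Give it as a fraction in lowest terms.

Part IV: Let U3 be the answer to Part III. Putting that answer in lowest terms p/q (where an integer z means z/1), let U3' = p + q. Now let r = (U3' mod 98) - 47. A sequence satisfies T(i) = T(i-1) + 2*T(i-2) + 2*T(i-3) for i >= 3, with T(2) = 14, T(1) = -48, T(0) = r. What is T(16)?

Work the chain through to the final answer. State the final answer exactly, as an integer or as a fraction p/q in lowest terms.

-992504

Part I: cross terms: (-4*-23 - -2*-24)=44, (-2*-18 - 4*-23)=128, (4*1 - 33*-18)=598, (33*19 - 33*1)=594, (33*-4 - 13*19)=-379, (13*-24 - -4*-4)=-328; twice the area = |657| = 657; area = 657/2; answer 657/2
Part II: U1 = 657/2; threaded value p + q = 659; w = 6626; 6626 = 2 * 3313; number of divisors = (1+1) * (1+1) = 4; answer 4
Part III: U2 = 4; d = 7; total draws C(14,6) = 3003; favorable C(7,2)*C(7,4) = 735; P = 35/143; answer 35/143
Part IV: U3 = 35/143; threaded value p + q = 178; r = 33; T(3) = 1*(14) + 2*(-48) + 2*(33) = -16; iterating: T(3)=-16, T(4)=-84, T(5)=-88, T(6)=-288, T(7)=-632, T(8)=-1384, T(9)=-3224, T(10)=-7256, T(11)=-16472, T(12)=-37432, T(13)=-84888, T(14)=-192696, T(15)=-437336, T(16)=-992504; answer -992504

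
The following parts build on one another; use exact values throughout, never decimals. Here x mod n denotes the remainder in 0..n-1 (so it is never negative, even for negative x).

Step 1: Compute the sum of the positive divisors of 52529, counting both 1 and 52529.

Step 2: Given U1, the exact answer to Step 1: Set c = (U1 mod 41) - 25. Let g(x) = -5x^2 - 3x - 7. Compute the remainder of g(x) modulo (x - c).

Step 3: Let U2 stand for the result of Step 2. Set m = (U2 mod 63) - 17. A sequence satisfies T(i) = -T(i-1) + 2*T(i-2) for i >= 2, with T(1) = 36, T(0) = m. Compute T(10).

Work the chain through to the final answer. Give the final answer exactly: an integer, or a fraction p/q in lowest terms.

-10908

Step 1: 52529 is prime, so its only divisors are 1 and 52529; sigma = 1 + 52529 = 52530; answer 52530
Step 2: U1 = 52530; c = -16; remainder = value at the root: -5*(-16)^2 - 3*(-16)^1 - 7 = (-1280) + (48) + (-7) = -1239; answer -1239
Step 3: U2 = -1239; m = 4; T(2) = -1*(36) + 2*(4) = -28; iterating: T(2)=-28, T(3)=100, T(4)=-156, T(5)=356, T(6)=-668, T(7)=1380, T(8)=-2716, T(9)=5476, T(10)=-10908; answer -10908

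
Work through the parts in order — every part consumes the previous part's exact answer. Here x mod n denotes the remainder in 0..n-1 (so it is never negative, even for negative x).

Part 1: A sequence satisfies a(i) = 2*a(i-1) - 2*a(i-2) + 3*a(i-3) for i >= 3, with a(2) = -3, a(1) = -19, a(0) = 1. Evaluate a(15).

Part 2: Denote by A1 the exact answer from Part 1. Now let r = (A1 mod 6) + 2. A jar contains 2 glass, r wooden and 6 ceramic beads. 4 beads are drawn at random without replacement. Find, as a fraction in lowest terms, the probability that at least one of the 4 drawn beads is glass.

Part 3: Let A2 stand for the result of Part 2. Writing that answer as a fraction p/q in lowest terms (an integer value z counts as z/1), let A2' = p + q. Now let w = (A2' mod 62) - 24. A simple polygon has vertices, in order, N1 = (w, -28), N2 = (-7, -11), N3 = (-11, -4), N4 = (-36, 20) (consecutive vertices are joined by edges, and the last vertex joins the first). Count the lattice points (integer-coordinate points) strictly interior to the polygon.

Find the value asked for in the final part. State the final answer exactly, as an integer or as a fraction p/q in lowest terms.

Part 1: a(3) = 2*(-3) - 2*(-19) + 3*(1) = 35; iterating: a(3)=35, a(4)=19, a(5)=-41, a(6)=-15, a(7)=109, a(8)=125, a(9)=-13, a(10)=51, a(11)=503, a(12)=865, a(13)=877, a(14)=1533, a(15)=3907; answer 3907
Part 2: A1 = 3907; r = 3; total draws C(11,4) = 330; complement C(9,4) = 126; favorable 330 - 126 = 204; P = 34/55; answer 34/55
Part 3: A2 = 34/55; threaded value p + q = 89; w = 3; cross terms: (3*-11 - -7*-28)=-229, (-7*-4 - -11*-11)=-93, (-11*20 - -36*-4)=-364, (-36*-28 - 3*20)=948; twice the area = |262| = 262; area = 131; boundary points = 1 + 1 + 1 + 3 = 6; strictly interior points = area - boundary/2 + 1 = 129; answer 129

129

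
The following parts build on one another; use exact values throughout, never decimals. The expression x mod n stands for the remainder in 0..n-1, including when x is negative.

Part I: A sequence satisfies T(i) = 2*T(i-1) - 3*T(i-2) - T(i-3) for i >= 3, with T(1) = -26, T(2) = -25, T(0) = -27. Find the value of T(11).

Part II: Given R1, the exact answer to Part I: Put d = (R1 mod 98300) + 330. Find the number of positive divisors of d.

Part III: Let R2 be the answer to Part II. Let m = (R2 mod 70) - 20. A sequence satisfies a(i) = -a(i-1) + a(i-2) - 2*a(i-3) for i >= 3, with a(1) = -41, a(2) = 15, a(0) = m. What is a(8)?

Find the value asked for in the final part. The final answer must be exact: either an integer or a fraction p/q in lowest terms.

1455

Part I: T(3) = 2*(-25) - 3*(-26) - 1*(-27) = 55; iterating: T(3)=55, T(4)=211, T(5)=282, T(6)=-124, T(7)=-1305, T(8)=-2520, T(9)=-1001, T(10)=6863, T(11)=19249; answer 19249
Part II: R1 = 19249; d = 19579; 19579 = 7 * 2797; number of divisors = (1+1) * (1+1) = 4; answer 4
Part III: R2 = 4; m = -16; a(3) = -1*(15) + 1*(-41) - 2*(-16) = -24; iterating: a(3)=-24, a(4)=121, a(5)=-175, a(6)=344, a(7)=-761, a(8)=1455; answer 1455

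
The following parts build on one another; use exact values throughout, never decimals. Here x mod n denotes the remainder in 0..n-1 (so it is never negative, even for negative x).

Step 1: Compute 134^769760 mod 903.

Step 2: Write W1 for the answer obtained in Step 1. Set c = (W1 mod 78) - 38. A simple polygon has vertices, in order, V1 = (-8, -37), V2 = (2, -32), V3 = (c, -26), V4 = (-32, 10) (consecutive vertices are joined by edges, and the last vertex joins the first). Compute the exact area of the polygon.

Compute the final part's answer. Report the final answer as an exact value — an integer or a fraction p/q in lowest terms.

Step 1: squarings mod 903: 134^1=134, 134^2=799, 134^4=883, 134^8=400, 134^16=169, 134^32=568, 134^64=253, 134^128=799, 134^256=883, 134^512=400, 134^1024=169, 134^2048=568, 134^4096=253, 134^8192=799, 134^16384=883, 134^32768=400, 134^65536=169, 134^131072=568, 134^262144=253, 134^524288=799; 134^769760 = 134^32 * 134^64 * 134^128 * 134^512 * 134^1024 * 134^2048 * 134^4096 * 134^8192 * 134^32768 * 134^65536 * 134^131072 * 134^524288 = 358 (mod 903); answer 358
Step 2: W1 = 358; c = 8; cross terms: (-8*-32 - 2*-37)=330, (2*-26 - 8*-32)=204, (8*10 - -32*-26)=-752, (-32*-37 - -8*10)=1264; twice the area = |1046| = 1046; area = 523; answer 523

523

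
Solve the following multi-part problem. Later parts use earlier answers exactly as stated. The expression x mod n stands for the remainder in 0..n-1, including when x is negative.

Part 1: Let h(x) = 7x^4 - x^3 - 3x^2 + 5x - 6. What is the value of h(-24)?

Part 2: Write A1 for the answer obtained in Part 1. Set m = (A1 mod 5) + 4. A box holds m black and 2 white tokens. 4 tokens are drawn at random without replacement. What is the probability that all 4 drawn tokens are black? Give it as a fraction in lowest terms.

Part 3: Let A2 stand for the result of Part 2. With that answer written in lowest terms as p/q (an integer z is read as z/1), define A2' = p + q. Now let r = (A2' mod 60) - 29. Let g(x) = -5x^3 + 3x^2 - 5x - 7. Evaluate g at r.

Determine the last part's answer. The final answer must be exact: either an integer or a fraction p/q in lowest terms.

Part 1: 7*(-24)^4 - 1*(-24)^3 - 3*(-24)^2 + 5*(-24)^1 - 6 = (2322432) + (13824) + (-1728) + (-120) + (-6) = 2334402; answer 2334402
Part 2: A1 = 2334402; m = 6; total draws C(8,4) = 70; favorable C(6,4) = 15; P = 3/14; answer 3/14
Part 3: A2 = 3/14; threaded value p + q = 17; r = -12; -5*(-12)^3 + 3*(-12)^2 - 5*(-12)^1 - 7 = (8640) + (432) + (60) + (-7) = 9125; answer 9125

9125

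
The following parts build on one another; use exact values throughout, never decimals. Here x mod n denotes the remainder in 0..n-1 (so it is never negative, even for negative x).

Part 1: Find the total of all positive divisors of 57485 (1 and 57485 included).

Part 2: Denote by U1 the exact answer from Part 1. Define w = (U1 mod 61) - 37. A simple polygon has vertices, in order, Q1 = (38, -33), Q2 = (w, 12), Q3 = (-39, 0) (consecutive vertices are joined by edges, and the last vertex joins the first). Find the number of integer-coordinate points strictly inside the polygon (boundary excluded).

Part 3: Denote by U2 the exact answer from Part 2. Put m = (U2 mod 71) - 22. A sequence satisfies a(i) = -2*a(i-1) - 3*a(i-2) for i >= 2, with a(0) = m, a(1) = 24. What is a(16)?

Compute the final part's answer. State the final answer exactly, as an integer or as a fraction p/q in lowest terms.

-37809

Part 1: 57485 = 5 * 11497; sigma = (1 + 5) * (1 + 11497) = 6 * 11498 = 68988; answer 68988
Part 2: U1 = 68988; w = 21; cross terms: (38*12 - 21*-33)=1149, (21*0 - -39*12)=468, (-39*-33 - 38*0)=1287; twice the area = |2904| = 2904; area = 1452; boundary points = 1 + 12 + 11 = 24; strictly interior points = area - boundary/2 + 1 = 1441; answer 1441
Part 3: U2 = 1441; m = -1; a(2) = -2*(24) - 3*(-1) = -45; iterating: a(2)=-45, a(3)=18, a(4)=99, a(5)=-252, a(6)=207, a(7)=342, a(8)=-1305, a(9)=1584, a(10)=747, a(11)=-6246, a(12)=10251, a(13)=-1764, a(14)=-27225, a(15)=59742, a(16)=-37809; answer -37809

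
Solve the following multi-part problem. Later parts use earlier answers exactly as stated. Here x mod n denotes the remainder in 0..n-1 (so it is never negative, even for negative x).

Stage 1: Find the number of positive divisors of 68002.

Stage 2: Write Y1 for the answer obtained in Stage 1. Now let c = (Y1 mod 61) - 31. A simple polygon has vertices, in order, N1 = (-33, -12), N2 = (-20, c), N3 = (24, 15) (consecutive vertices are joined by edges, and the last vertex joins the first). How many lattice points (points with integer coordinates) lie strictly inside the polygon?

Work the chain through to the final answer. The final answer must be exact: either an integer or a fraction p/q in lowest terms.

Stage 1: 68002 = 2 * 11^2 * 281; number of divisors = (1+1) * (2+1) * (1+1) = 12; answer 12
Stage 2: Y1 = 12; c = -19; cross terms: (-33*-19 - -20*-12)=387, (-20*15 - 24*-19)=156, (24*-12 - -33*15)=207; twice the area = |750| = 750; area = 375; boundary points = 1 + 2 + 3 = 6; strictly interior points = area - boundary/2 + 1 = 373; answer 373

373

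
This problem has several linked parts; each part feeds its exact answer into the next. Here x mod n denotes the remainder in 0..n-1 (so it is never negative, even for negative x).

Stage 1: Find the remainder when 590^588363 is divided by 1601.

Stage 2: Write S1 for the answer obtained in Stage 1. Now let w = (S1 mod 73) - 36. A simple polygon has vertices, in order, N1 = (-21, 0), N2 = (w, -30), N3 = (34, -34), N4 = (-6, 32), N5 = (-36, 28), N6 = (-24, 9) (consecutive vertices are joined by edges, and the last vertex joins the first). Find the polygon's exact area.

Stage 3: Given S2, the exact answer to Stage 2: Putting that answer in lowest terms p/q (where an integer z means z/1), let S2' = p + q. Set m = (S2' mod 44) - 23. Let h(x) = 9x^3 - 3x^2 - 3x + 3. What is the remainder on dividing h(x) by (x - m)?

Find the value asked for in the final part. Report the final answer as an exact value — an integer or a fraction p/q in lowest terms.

519

Stage 1: squarings mod 1601: 590^1=590, 590^2=683, 590^4=598, 590^8=581, 590^16=1351, 590^32=61, 590^64=519, 590^128=393, 590^256=753, 590^512=255, 590^1024=985, 590^2048=19, 590^4096=361, 590^8192=640, 590^16384=1345, 590^32768=1496, 590^65536=1419, 590^131072=1104, 590^262144=455, 590^524288=496; 590^588363 = 590^1 * 590^2 * 590^8 * 590^64 * 590^512 * 590^2048 * 590^4096 * 590^8192 * 590^16384 * 590^32768 * 590^524288 = 7 (mod 1601); answer 7
Stage 2: S1 = 7; w = -29; cross terms: (-21*-30 - -29*0)=630, (-29*-34 - 34*-30)=2006, (34*32 - -6*-34)=884, (-6*28 - -36*32)=984, (-36*9 - -24*28)=348, (-24*0 - -21*9)=189; twice the area = |5041| = 5041; area = 5041/2; answer 5041/2
Stage 3: S2 = 5041/2; threaded value p + q = 5043; m = 4; remainder = value at the root: 9*(4)^3 - 3*(4)^2 - 3*(4)^1 + 3 = (576) + (-48) + (-12) + (3) = 519; answer 519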